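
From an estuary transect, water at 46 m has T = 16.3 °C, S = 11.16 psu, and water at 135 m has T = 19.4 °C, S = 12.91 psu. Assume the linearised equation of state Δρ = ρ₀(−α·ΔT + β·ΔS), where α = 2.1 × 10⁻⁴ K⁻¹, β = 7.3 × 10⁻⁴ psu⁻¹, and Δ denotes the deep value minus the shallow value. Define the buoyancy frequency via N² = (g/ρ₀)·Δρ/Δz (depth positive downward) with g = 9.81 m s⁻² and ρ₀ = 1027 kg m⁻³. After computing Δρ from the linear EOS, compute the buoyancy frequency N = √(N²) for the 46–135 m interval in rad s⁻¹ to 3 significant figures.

ΔT = +3.1 K, ΔS = +1.75 psu (deep − shallow).
Δρ/ρ₀ = −αΔT + βΔS = -6.51 × 10⁻⁴ + 1.2775 × 10⁻³ = 6.265 × 10⁻⁴, so Δρ ≈ 0.6434 kg m⁻³.
N² = (g/ρ₀)·Δρ/Δz = g·(Δρ/ρ₀)/Δz = 9.81 × 6.265 × 10⁻⁴ / 89 = 6.9056 × 10⁻⁵ s⁻².
N = √(6.9056 × 10⁻⁵) = 8.3100 × 10⁻³ rad s⁻¹ ≈ 8.31 × 10⁻³ rad s⁻¹.

8.31 × 10⁻³ rad s⁻¹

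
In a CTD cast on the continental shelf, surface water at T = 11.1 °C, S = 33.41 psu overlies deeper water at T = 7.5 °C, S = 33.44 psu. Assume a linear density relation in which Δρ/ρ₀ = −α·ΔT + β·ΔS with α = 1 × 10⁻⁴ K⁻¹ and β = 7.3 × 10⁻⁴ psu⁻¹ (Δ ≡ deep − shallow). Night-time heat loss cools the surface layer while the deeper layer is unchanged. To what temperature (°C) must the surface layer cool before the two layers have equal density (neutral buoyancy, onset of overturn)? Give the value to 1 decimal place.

7.3 °C

Neutral buoyancy requires Δρ = 0, i.e. −α(T_deep − T_surf′) + β(S_deep − S_surf) = 0.
T_surf′ = T_deep − (β/α)·ΔS = 7.5 − (7.3 × 10⁻⁴/1 × 10⁻⁴)·(+0.03) = 7.281 °C.
Cooling required: 11.1 − (7.281) = 3.819 °C.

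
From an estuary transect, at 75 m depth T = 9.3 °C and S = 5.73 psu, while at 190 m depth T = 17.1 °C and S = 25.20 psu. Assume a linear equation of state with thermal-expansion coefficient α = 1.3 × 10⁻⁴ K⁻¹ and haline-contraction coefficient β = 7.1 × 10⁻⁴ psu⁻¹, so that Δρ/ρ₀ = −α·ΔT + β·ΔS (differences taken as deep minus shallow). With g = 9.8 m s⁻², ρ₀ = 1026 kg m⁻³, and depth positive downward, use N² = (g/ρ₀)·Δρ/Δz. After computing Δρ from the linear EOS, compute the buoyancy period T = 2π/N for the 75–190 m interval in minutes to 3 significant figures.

3.17 min

ΔT = +7.8 K, ΔS = +19.47 psu (deep − shallow).
Δρ/ρ₀ = −αΔT + βΔS = -1.014 × 10⁻³ + 0.0138237 = 0.0128097, so Δρ ≈ 13.14 kg m⁻³.
N² = (g/ρ₀)·Δρ/Δz = g·(Δρ/ρ₀)/Δz = 9.8 × 0.0128097 / 115 = 1.0916 × 10⁻³ s⁻².
N = √(1.0916 × 10⁻³) = 0.033039 rad s⁻¹ → T = 2π/N = 190.17 s = 3.1695 min ≈ 3.17 min.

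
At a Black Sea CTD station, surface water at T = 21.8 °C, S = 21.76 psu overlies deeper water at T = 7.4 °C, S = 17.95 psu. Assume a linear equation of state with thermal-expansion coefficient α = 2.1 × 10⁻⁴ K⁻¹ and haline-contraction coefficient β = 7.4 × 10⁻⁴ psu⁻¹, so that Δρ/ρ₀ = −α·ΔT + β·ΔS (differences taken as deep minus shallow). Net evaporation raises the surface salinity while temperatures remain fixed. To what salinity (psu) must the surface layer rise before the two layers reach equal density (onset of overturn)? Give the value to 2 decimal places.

Neutral buoyancy requires −α(T_deep − T_surf) + β(S_deep − S_surf′) = 0.
S_surf′ = S_deep − (α/β)·ΔT = 17.95 − (2.1 × 10⁻⁴/7.4 × 10⁻⁴)·(-14.4) = 22.0365 psu.
Increase required: 22.0365 − 21.76 = 0.2765 psu.

22.04 psu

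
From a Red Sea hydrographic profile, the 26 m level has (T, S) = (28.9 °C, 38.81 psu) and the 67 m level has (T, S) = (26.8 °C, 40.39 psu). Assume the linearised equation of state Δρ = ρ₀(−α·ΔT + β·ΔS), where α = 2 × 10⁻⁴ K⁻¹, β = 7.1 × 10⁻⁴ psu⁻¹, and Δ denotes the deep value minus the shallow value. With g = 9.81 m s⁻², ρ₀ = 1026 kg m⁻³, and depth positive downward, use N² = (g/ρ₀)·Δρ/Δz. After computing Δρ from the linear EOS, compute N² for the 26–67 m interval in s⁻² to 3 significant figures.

ΔT = -2.1 K, ΔS = +1.58 psu (deep − shallow).
Δρ/ρ₀ = −αΔT + βΔS = 4.20 × 10⁻⁴ + 1.1218 × 10⁻³ = 1.5418 × 10⁻³, so Δρ ≈ 1.582 kg m⁻³.
N² = (g/ρ₀)·Δρ/Δz = g·(Δρ/ρ₀)/Δz = 9.81 × 1.5418 × 10⁻³ / 41 = 3.6890 × 10⁻⁴ s⁻² ≈ 3.69 × 10⁻⁴ s⁻².

3.69 × 10⁻⁴ s⁻²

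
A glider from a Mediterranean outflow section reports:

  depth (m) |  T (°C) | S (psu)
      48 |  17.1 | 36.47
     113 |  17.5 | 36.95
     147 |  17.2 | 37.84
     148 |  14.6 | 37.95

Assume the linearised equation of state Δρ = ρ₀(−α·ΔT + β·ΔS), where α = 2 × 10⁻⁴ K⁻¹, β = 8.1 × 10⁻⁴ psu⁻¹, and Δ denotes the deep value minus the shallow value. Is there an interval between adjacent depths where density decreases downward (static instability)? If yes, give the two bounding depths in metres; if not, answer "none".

Evaluate Δρ/ρ₀ = −αΔT + βΔS across each adjacent pair:
  48–113 m: −αΔT+βΔS = −(2 × 10⁻⁴)(+0.4)+(8.1 × 10⁻⁴)(+0.48) = 3.1 × 10⁻⁴ → stable
  113–147 m: −αΔT+βΔS = −(2 × 10⁻⁴)(-0.3)+(8.1 × 10⁻⁴)(+0.89) = 7.8 × 10⁻⁴ → stable
  147–148 m: −αΔT+βΔS = −(2 × 10⁻⁴)(-2.6)+(8.1 × 10⁻⁴)(+0.11) = 6.1 × 10⁻⁴ → stable
Every interval has Δρ > 0: the column is stably stratified throughout.

none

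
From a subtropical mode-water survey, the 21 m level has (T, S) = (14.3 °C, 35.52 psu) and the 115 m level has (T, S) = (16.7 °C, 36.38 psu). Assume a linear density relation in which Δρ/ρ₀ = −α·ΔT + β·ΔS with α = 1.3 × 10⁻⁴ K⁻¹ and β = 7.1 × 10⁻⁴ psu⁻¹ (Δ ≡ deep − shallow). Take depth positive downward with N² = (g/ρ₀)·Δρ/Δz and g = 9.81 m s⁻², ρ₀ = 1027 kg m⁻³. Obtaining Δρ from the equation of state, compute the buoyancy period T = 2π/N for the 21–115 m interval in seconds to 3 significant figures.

1.13 × 10³ s

ΔT = +2.4 K, ΔS = +0.86 psu (deep − shallow).
Δρ/ρ₀ = −αΔT + βΔS = -3.12 × 10⁻⁴ + 6.106 × 10⁻⁴ = 2.986 × 10⁻⁴, so Δρ ≈ 0.3067 kg m⁻³.
N² = (g/ρ₀)·Δρ/Δz = g·(Δρ/ρ₀)/Δz = 9.81 × 2.986 × 10⁻⁴ / 94 = 3.1162 × 10⁻⁵ s⁻².
N = √(3.1162 × 10⁻⁵) = 5.5823 × 10⁻³ rad s⁻¹ → T = 2π/N = 1.1256 × 10³ s ≈ 1.13 × 10³ s.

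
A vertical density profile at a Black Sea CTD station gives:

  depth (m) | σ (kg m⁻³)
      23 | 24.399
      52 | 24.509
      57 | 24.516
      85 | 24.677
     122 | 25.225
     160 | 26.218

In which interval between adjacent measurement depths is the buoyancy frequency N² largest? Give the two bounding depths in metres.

122–160 m

Compute the density gradient over each adjacent pair:
  23–52 m: Δρ/Δz = 0.110/29 = 3.8 × 10⁻³ kg m⁻⁴
  52–57 m: Δρ/Δz = 0.007/5 = 1.4 × 10⁻³ kg m⁻⁴
  57–85 m: Δρ/Δz = 0.161/28 = 5.7 × 10⁻³ kg m⁻⁴
  85–122 m: Δρ/Δz = 0.548/37 = 0.015 kg m⁻⁴
  122–160 m: Δρ/Δz = 0.993/38 = 0.026 kg m⁻⁴
The largest gradient is in the 122–160 m interval — the pycnocline.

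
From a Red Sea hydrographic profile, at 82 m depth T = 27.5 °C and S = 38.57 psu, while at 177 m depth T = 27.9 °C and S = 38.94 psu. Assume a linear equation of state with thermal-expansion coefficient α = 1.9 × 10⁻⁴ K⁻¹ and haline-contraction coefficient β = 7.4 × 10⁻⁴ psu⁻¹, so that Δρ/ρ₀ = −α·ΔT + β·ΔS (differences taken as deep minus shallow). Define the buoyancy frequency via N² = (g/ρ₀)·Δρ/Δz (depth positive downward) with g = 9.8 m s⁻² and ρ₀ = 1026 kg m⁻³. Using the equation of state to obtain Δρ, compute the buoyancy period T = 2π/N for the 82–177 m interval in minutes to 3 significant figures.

ΔT = +0.4 K, ΔS = +0.37 psu (deep − shallow).
Δρ/ρ₀ = −αΔT + βΔS = -7.60 × 10⁻⁵ + 2.738 × 10⁻⁴ = 1.978 × 10⁻⁴, so Δρ ≈ 0.2029 kg m⁻³.
N² = (g/ρ₀)·Δρ/Δz = g·(Δρ/ρ₀)/Δz = 9.8 × 1.978 × 10⁻⁴ / 95 = 2.0405 × 10⁻⁵ s⁻².
N = √(2.0405 × 10⁻⁵) = 4.5172 × 10⁻³ rad s⁻¹ → T = 2π/N = 1.3909 × 10³ s = 23.182 min ≈ 23.2 min.

23.2 min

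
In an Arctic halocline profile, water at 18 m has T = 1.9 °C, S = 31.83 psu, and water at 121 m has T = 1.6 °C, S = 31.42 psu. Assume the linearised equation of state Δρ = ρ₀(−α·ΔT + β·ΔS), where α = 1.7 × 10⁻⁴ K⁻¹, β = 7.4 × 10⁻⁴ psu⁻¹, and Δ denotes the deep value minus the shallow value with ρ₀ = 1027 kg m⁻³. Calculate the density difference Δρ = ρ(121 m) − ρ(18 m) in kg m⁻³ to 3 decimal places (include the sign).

ΔT = -0.3 K, ΔS = -0.41 psu (deep − shallow).
Δρ/ρ₀ = −(1.7 × 10⁻⁴)(-0.3) + (7.4 × 10⁻⁴)(-0.41) = -2.524 × 10⁻⁴.
Δρ = 1027 × (-2.524 × 10⁻⁴) = -0.259 kg m⁻³.
Negative Δρ: lighter below, statically unstable.

-0.259 kg m⁻³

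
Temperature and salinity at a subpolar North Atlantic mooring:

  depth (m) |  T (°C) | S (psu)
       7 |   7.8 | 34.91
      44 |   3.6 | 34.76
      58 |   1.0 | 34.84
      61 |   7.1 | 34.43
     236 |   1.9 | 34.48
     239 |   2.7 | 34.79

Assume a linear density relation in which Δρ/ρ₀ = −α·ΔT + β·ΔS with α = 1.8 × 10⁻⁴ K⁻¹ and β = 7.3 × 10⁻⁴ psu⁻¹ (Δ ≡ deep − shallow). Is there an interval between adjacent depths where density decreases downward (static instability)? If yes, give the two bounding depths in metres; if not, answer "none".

58–61 m

Evaluate Δρ/ρ₀ = −αΔT + βΔS across each adjacent pair:
  7–44 m: −αΔT+βΔS = −(1.8 × 10⁻⁴)(-4.2)+(7.3 × 10⁻⁴)(-0.15) = 6.5 × 10⁻⁴ → stable
  44–58 m: −αΔT+βΔS = −(1.8 × 10⁻⁴)(-2.6)+(7.3 × 10⁻⁴)(+0.08) = 5.3 × 10⁻⁴ → stable
  58–61 m: −αΔT+βΔS = −(1.8 × 10⁻⁴)(+6.1)+(7.3 × 10⁻⁴)(-0.41) = -1.4 × 10⁻³ → UNSTABLE
  61–236 m: −αΔT+βΔS = −(1.8 × 10⁻⁴)(-5.2)+(7.3 × 10⁻⁴)(+0.05) = 9.7 × 10⁻⁴ → stable
  236–239 m: −αΔT+βΔS = −(1.8 × 10⁻⁴)(+0.8)+(7.3 × 10⁻⁴)(+0.31) = 8.2 × 10⁻⁵ → stable
The 58–61 m interval has Δρ < 0: lighter water underlies denser water.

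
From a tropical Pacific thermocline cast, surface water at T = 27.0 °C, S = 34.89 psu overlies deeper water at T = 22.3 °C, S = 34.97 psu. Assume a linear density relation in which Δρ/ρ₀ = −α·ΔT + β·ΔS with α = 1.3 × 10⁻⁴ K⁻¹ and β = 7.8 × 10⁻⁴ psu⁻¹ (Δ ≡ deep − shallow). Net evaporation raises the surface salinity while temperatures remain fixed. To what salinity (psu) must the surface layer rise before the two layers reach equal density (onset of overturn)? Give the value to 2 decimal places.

Neutral buoyancy requires −α(T_deep − T_surf) + β(S_deep − S_surf′) = 0.
S_surf′ = S_deep − (α/β)·ΔT = 34.97 − (1.3 × 10⁻⁴/7.8 × 10⁻⁴)·(-4.7) = 35.7533 psu.
Increase required: 35.7533 − 34.89 = 0.8633 psu.

35.75 psu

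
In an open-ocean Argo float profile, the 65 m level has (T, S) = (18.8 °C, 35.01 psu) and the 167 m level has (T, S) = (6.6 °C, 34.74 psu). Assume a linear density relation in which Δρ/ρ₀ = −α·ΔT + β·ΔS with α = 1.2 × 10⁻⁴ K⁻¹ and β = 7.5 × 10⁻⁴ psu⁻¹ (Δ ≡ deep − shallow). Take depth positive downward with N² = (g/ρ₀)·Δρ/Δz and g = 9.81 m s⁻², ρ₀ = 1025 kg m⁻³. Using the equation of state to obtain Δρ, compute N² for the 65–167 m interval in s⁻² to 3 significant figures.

ΔT = -12.2 K, ΔS = -0.27 psu (deep − shallow).
Δρ/ρ₀ = −αΔT + βΔS = 1.464 × 10⁻³ − 2.025 × 10⁻⁴ = 1.2615 × 10⁻³, so Δρ ≈ 1.293 kg m⁻³.
N² = (g/ρ₀)·Δρ/Δz = g·(Δρ/ρ₀)/Δz = 9.81 × 1.2615 × 10⁻³ / 102 = 1.2133 × 10⁻⁴ s⁻² ≈ 1.21 × 10⁻⁴ s⁻².

1.21 × 10⁻⁴ s⁻²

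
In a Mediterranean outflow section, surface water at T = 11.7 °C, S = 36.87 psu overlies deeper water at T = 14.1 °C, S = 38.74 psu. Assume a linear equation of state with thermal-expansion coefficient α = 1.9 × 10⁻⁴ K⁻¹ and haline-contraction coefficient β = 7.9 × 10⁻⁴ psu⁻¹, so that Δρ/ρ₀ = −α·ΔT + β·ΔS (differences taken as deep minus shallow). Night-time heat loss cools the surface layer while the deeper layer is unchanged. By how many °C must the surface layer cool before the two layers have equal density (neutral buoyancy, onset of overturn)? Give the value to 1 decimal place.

5.4 °C

Neutral buoyancy requires Δρ = 0, i.e. −α(T_deep − T_surf′) + β(S_deep − S_surf) = 0.
T_surf′ = T_deep − (β/α)·ΔS = 14.1 − (7.9 × 10⁻⁴/1.9 × 10⁻⁴)·(+1.87) = 6.325 °C.
Cooling required: 11.7 − (6.325) = 5.375 °C.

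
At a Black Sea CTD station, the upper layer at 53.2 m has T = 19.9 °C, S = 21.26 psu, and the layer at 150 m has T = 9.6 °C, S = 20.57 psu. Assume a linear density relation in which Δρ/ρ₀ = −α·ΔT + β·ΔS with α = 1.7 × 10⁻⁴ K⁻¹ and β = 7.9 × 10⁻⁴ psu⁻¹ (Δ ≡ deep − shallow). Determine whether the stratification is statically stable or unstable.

stable

ΔT = 9.6 − 19.9 = -10.3 K and ΔS = 20.57 − 21.26 = -0.69 psu (deep − shallow).
−αΔT = 1.751 × 10⁻³; βΔS = -5.451 × 10⁻⁴; sum Δρ/ρ₀ = 1.2059 × 10⁻³.
Δρ/ρ₀ > 0, so Δρ > 0: deeper water is denser → statically stable.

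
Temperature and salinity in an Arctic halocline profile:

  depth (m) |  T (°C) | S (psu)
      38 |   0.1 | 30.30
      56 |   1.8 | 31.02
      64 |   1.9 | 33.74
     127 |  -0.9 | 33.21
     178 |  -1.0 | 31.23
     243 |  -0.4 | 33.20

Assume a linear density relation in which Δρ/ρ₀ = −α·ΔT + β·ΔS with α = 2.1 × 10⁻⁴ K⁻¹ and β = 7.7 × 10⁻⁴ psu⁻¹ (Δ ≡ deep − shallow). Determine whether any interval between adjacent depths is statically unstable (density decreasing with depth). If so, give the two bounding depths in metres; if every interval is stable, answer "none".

Evaluate Δρ/ρ₀ = −αΔT + βΔS across each adjacent pair:
  38–56 m: −αΔT+βΔS = −(2.1 × 10⁻⁴)(+1.7)+(7.7 × 10⁻⁴)(+0.72) = 2.0 × 10⁻⁴ → stable
  56–64 m: −αΔT+βΔS = −(2.1 × 10⁻⁴)(+0.1)+(7.7 × 10⁻⁴)(+2.72) = 2.1 × 10⁻³ → stable
  64–127 m: −αΔT+βΔS = −(2.1 × 10⁻⁴)(-2.8)+(7.7 × 10⁻⁴)(-0.53) = 1.8 × 10⁻⁴ → stable
  127–178 m: −αΔT+βΔS = −(2.1 × 10⁻⁴)(-0.1)+(7.7 × 10⁻⁴)(-1.98) = -1.5 × 10⁻³ → UNSTABLE
  178–243 m: −αΔT+βΔS = −(2.1 × 10⁻⁴)(+0.6)+(7.7 × 10⁻⁴)(+1.97) = 1.4 × 10⁻³ → stable
The 127–178 m interval has Δρ < 0: lighter water underlies denser water.

127–178 m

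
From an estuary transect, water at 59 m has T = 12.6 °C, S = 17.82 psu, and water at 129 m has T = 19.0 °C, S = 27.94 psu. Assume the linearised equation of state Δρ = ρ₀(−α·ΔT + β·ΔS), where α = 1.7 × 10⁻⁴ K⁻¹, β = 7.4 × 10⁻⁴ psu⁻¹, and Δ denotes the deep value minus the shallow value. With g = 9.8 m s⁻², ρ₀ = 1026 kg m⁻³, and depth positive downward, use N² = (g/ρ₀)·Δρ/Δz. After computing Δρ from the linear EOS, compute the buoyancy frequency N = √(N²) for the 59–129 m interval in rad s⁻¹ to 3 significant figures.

0.0299 rad s⁻¹

ΔT = +6.4 K, ΔS = +10.12 psu (deep − shallow).
Δρ/ρ₀ = −αΔT + βΔS = -1.088 × 10⁻³ + 7.4888 × 10⁻³ = 6.4008 × 10⁻³, so Δρ ≈ 6.567 kg m⁻³.
N² = (g/ρ₀)·Δρ/Δz = g·(Δρ/ρ₀)/Δz = 9.8 × 6.4008 × 10⁻³ / 70 = 8.9611 × 10⁻⁴ s⁻².
N = √(8.9611 × 10⁻⁴) = 0.029935 rad s⁻¹ ≈ 0.0299 rad s⁻¹.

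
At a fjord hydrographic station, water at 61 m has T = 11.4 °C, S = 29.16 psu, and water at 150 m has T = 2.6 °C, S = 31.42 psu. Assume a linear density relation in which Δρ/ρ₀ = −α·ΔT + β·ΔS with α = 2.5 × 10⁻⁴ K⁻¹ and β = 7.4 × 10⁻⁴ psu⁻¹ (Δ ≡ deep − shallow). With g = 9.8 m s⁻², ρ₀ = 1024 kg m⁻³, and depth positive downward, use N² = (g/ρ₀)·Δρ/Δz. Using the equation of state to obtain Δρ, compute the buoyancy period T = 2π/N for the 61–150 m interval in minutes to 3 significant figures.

5.07 min

ΔT = -8.8 K, ΔS = +2.26 psu (deep − shallow).
Δρ/ρ₀ = −αΔT + βΔS = 2.20 × 10⁻³ + 1.6724 × 10⁻³ = 3.8724 × 10⁻³, so Δρ ≈ 3.965 kg m⁻³.
N² = (g/ρ₀)·Δρ/Δz = g·(Δρ/ρ₀)/Δz = 9.8 × 3.8724 × 10⁻³ / 89 = 4.2640 × 10⁻⁴ s⁻².
N = √(4.2640 × 10⁻⁴) = 0.020649 rad s⁻¹ → T = 2π/N = 304.29 s = 5.0715 min ≈ 5.07 min.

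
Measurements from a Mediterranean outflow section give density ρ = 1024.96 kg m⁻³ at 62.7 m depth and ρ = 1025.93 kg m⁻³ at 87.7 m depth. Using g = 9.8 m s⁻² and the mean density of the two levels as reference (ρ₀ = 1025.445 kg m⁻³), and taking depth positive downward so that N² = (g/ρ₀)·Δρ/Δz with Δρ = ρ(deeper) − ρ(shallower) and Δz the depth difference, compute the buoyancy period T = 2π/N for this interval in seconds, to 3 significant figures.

326 s

Δρ = 1025.93 − 1024.96 = 0.97 kg m⁻³ over Δz = 87.7 − 62.7 = 25 m.
N² = (9.8/1025.445) × (0.97/25) = 3.7080 × 10⁻⁴ s⁻².
N = √(3.7080 × 10⁻⁴) = 0.019256 rad s⁻¹, so T = 2π/N = 326.30 s ≈ 326 s.
A positive N² confirms static stability across the interval.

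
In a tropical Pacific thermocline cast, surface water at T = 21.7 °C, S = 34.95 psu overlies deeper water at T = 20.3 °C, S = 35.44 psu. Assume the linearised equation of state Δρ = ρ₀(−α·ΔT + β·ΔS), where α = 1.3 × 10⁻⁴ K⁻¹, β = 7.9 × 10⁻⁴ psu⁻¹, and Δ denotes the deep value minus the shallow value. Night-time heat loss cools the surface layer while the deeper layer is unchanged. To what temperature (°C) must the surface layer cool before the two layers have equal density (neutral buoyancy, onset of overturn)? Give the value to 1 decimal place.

Neutral buoyancy requires Δρ = 0, i.e. −α(T_deep − T_surf′) + β(S_deep − S_surf) = 0.
T_surf′ = T_deep − (β/α)·ΔS = 20.3 − (7.9 × 10⁻⁴/1.3 × 10⁻⁴)·(+0.49) = 17.322 °C.
Cooling required: 21.7 − (17.322) = 4.378 °C.

17.3 °C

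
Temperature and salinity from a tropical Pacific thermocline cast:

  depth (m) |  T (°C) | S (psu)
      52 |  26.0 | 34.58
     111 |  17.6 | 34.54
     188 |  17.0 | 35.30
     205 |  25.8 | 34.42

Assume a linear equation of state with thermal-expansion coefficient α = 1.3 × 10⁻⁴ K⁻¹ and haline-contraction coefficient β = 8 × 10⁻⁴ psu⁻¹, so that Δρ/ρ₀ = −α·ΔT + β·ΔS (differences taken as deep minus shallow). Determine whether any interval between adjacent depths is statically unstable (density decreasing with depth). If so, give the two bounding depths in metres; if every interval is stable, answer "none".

188–205 m

Evaluate Δρ/ρ₀ = −αΔT + βΔS across each adjacent pair:
  52–111 m: −αΔT+βΔS = −(1.3 × 10⁻⁴)(-8.4)+(8 × 10⁻⁴)(-0.04) = 1.1 × 10⁻³ → stable
  111–188 m: −αΔT+βΔS = −(1.3 × 10⁻⁴)(-0.6)+(8 × 10⁻⁴)(+0.76) = 6.9 × 10⁻⁴ → stable
  188–205 m: −αΔT+βΔS = −(1.3 × 10⁻⁴)(+8.8)+(8 × 10⁻⁴)(-0.88) = -1.8 × 10⁻³ → UNSTABLE
The 188–205 m interval has Δρ < 0: lighter water underlies denser water.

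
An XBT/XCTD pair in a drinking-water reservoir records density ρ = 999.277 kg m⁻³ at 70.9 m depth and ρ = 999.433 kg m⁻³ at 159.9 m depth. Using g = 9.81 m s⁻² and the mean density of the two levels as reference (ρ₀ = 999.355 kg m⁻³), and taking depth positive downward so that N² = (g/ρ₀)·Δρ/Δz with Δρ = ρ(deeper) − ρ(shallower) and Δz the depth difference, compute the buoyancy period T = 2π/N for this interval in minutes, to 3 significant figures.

25.2 min

Δρ = 999.433 − 999.277 = 0.156 kg m⁻³ over Δz = 159.9 − 70.9 = 89 m.
N² = (9.81/999.355) × (0.156/89) = 1.7206 × 10⁻⁵ s⁻².
N = √(1.7206 × 10⁻⁵) = 4.1480 × 10⁻³ rad s⁻¹, so T = 2π/N = 1.5148 × 10³ s = 25.247 min ≈ 25.2 min.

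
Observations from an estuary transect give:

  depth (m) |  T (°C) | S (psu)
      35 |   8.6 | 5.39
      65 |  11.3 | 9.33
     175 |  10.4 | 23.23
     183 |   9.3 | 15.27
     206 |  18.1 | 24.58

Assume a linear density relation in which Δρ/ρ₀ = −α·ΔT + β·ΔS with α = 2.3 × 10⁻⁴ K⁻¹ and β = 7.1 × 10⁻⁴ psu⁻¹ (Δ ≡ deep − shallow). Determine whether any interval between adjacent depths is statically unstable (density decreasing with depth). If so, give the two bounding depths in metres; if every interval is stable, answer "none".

175–183 m

Evaluate Δρ/ρ₀ = −αΔT + βΔS across each adjacent pair:
  35–65 m: −αΔT+βΔS = −(2.3 × 10⁻⁴)(+2.7)+(7.1 × 10⁻⁴)(+3.94) = 2.2 × 10⁻³ → stable
  65–175 m: −αΔT+βΔS = −(2.3 × 10⁻⁴)(-0.9)+(7.1 × 10⁻⁴)(+13.90) = 0.010 → stable
  175–183 m: −αΔT+βΔS = −(2.3 × 10⁻⁴)(-1.1)+(7.1 × 10⁻⁴)(-7.96) = -5.4 × 10⁻³ → UNSTABLE
  183–206 m: −αΔT+βΔS = −(2.3 × 10⁻⁴)(+8.8)+(7.1 × 10⁻⁴)(+9.31) = 4.6 × 10⁻³ → stable
The 175–183 m interval has Δρ < 0: lighter water underlies denser water.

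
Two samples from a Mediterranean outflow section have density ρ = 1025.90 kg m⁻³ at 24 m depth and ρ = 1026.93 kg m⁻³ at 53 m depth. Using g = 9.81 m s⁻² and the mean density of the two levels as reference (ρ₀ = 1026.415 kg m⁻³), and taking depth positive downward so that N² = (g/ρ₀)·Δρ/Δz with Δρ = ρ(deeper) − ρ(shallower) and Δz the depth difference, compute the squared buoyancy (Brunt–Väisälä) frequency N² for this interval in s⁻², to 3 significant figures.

Δρ = 1026.93 − 1025.90 = 1.03 kg m⁻³ over Δz = 53 − 24 = 29 m.
N² = (9.81/1026.415) × (1.03/29) = 3.3946 × 10⁻⁴ s⁻² ≈ 3.39 × 10⁻⁴ s⁻².

3.39 × 10⁻⁴ s⁻²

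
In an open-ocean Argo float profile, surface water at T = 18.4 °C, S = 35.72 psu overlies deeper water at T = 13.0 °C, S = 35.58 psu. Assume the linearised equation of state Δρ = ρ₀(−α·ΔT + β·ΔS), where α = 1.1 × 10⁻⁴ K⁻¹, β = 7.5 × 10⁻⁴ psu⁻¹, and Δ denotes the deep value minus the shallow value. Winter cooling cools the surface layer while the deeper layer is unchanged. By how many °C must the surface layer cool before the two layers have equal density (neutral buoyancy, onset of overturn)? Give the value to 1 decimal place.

Neutral buoyancy requires Δρ = 0, i.e. −α(T_deep − T_surf′) + β(S_deep − S_surf) = 0.
T_surf′ = T_deep − (β/α)·ΔS = 13.0 − (7.5 × 10⁻⁴/1.1 × 10⁻⁴)·(-0.14) = 13.955 °C.
Cooling required: 18.4 − (13.955) = 4.445 °C.

4.4 °C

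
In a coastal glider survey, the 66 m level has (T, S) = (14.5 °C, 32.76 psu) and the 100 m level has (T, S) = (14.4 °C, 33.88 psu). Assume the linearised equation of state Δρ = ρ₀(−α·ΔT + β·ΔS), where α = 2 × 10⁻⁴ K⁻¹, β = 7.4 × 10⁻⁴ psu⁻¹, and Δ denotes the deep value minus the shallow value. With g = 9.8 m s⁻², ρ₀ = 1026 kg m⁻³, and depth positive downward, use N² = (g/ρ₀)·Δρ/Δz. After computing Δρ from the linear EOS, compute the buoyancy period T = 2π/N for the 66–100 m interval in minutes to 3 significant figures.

ΔT = -0.1 K, ΔS = +1.12 psu (deep − shallow).
Δρ/ρ₀ = −αΔT + βΔS = 2.00 × 10⁻⁵ + 8.288 × 10⁻⁴ = 8.488 × 10⁻⁴, so Δρ ≈ 0.8709 kg m⁻³.
N² = (g/ρ₀)·Δρ/Δz = g·(Δρ/ρ₀)/Δz = 9.8 × 8.488 × 10⁻⁴ / 34 = 2.4465 × 10⁻⁴ s⁻².
N = √(2.4465 × 10⁻⁴) = 0.015641 rad s⁻¹ → T = 2π/N = 401.71 s = 6.6952 min ≈ 6.70 min.

6.70 min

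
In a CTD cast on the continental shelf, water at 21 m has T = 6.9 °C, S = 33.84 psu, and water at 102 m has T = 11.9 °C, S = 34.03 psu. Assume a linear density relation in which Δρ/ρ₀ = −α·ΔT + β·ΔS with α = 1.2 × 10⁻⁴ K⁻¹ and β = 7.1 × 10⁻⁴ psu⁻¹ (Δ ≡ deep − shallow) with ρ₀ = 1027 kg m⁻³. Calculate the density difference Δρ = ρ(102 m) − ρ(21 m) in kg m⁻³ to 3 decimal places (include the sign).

-0.478 kg m⁻³

ΔT = +5.0 K, ΔS = +0.19 psu (deep − shallow).
Δρ/ρ₀ = −(1.2 × 10⁻⁴)(+5.0) + (7.1 × 10⁻⁴)(+0.19) = -4.651 × 10⁻⁴.
Δρ = 1027 × (-4.651 × 10⁻⁴) = -0.478 kg m⁻³.
Negative Δρ: lighter below, statically unstable.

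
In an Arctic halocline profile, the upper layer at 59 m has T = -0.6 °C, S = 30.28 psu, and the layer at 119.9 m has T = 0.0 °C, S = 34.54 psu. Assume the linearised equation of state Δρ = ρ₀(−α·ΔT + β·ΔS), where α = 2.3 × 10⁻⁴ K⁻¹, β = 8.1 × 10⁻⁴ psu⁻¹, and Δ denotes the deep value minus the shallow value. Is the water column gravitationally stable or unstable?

stable

ΔT = 0.0 − -0.6 = +0.6 K and ΔS = 34.54 − 30.28 = +4.26 psu (deep − shallow).
−αΔT = -1.38 × 10⁻⁴; βΔS = 3.4506 × 10⁻³; sum Δρ/ρ₀ = 3.3126 × 10⁻³.
Δρ/ρ₀ > 0, so Δρ > 0: deeper water is denser → statically stable.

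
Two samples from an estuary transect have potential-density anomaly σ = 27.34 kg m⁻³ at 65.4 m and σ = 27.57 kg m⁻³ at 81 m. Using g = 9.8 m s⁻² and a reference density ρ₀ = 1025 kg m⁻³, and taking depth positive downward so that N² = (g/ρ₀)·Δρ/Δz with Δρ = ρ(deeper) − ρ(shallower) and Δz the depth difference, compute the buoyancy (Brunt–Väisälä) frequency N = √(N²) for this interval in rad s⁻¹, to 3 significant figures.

0.0119 rad s⁻¹

Δρ = 1027.57 − 1027.34 = 0.23 kg m⁻³ over Δz = 81 − 65.4 = 15.6 m.
N² = (9.8/1025) × (0.23/15.6) = 1.4096 × 10⁻⁴ s⁻².
N = √(1.4096 × 10⁻⁴) = 0.011873 rad s⁻¹ ≈ 0.0119 rad s⁻¹.
A positive N² confirms static stability across the interval.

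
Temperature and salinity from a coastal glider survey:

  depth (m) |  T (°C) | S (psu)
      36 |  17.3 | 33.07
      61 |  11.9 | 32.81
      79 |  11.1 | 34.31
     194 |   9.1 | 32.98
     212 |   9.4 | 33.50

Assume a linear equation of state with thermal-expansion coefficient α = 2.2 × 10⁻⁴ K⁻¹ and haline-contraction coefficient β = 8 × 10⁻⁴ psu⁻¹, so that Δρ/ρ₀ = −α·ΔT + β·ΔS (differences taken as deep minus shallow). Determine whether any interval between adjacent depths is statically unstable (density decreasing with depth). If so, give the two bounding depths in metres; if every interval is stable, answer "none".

Evaluate Δρ/ρ₀ = −αΔT + βΔS across each adjacent pair:
  36–61 m: −αΔT+βΔS = −(2.2 × 10⁻⁴)(-5.4)+(8 × 10⁻⁴)(-0.26) = 9.8 × 10⁻⁴ → stable
  61–79 m: −αΔT+βΔS = −(2.2 × 10⁻⁴)(-0.8)+(8 × 10⁻⁴)(+1.50) = 1.4 × 10⁻³ → stable
  79–194 m: −αΔT+βΔS = −(2.2 × 10⁻⁴)(-2.0)+(8 × 10⁻⁴)(-1.33) = -6.2 × 10⁻⁴ → UNSTABLE
  194–212 m: −αΔT+βΔS = −(2.2 × 10⁻⁴)(+0.3)+(8 × 10⁻⁴)(+0.52) = 3.5 × 10⁻⁴ → stable
The 79–194 m interval has Δρ < 0: lighter water underlies denser water.

79–194 m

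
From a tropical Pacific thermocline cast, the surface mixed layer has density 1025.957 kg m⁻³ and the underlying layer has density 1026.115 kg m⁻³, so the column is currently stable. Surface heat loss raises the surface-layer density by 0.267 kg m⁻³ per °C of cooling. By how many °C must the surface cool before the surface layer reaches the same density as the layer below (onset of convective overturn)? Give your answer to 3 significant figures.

0.592 °C

Density deficit of the surface layer: 1026.115 − 1025.957 = 0.158 kg m⁻³.
Required change = 0.158 / 0.267 = 0.592 °C.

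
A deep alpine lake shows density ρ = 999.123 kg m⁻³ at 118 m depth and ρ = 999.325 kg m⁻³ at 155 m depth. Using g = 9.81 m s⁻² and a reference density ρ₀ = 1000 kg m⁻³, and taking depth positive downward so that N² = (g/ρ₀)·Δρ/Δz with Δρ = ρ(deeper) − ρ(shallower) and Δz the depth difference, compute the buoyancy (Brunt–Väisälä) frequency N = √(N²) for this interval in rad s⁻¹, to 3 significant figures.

7.32 × 10⁻³ rad s⁻¹

Δρ = 999.325 − 999.123 = 0.202 kg m⁻³ over Δz = 155 − 118 = 37 m.
N² = (9.81/1000) × (0.202/37) = 5.3557 × 10⁻⁵ s⁻².
N = √(5.3557 × 10⁻⁵) = 7.3183 × 10⁻³ rad s⁻¹ ≈ 7.32 × 10⁻³ rad s⁻¹.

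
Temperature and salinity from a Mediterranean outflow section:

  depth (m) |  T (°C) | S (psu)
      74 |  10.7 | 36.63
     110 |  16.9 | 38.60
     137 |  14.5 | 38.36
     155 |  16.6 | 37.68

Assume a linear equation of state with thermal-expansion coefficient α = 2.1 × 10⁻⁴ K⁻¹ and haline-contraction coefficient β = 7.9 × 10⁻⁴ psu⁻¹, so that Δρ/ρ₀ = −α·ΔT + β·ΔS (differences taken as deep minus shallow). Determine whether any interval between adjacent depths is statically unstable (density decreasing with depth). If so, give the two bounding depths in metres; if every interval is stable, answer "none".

Evaluate Δρ/ρ₀ = −αΔT + βΔS across each adjacent pair:
  74–110 m: −αΔT+βΔS = −(2.1 × 10⁻⁴)(+6.2)+(7.9 × 10⁻⁴)(+1.97) = 2.5 × 10⁻⁴ → stable
  110–137 m: −αΔT+βΔS = −(2.1 × 10⁻⁴)(-2.4)+(7.9 × 10⁻⁴)(-0.24) = 3.1 × 10⁻⁴ → stable
  137–155 m: −αΔT+βΔS = −(2.1 × 10⁻⁴)(+2.1)+(7.9 × 10⁻⁴)(-0.68) = -9.8 × 10⁻⁴ → UNSTABLE
The 137–155 m interval has Δρ < 0: lighter water underlies denser water.

137–155 m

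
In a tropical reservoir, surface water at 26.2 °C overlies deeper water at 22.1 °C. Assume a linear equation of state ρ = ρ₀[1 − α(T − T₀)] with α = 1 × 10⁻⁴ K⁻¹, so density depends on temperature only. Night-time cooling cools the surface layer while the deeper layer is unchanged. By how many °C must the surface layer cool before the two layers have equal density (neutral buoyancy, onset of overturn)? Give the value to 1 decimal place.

With temperature the only control, equal density requires T_surf′ = T_deep.
T_surf′ = 22.1 °C.
Cooling required: 26.2 − 22.1 = 4.1 °C.

4.1 °C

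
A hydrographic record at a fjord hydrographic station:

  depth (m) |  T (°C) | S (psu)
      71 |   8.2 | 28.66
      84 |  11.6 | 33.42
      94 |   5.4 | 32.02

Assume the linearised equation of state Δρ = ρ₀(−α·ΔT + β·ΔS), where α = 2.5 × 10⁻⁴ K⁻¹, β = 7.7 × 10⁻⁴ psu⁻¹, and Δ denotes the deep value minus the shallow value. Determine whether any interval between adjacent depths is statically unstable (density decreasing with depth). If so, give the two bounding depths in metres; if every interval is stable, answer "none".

Evaluate Δρ/ρ₀ = −αΔT + βΔS across each adjacent pair:
  71–84 m: −αΔT+βΔS = −(2.5 × 10⁻⁴)(+3.4)+(7.7 × 10⁻⁴)(+4.76) = 2.8 × 10⁻³ → stable
  84–94 m: −αΔT+βΔS = −(2.5 × 10⁻⁴)(-6.2)+(7.7 × 10⁻⁴)(-1.40) = 4.7 × 10⁻⁴ → stable
Every interval has Δρ > 0: the column is stably stratified throughout.

none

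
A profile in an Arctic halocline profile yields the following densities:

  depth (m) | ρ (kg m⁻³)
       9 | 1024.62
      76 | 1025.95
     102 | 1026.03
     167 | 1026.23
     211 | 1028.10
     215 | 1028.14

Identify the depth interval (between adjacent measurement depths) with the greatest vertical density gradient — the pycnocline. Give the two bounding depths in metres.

167–211 m

Compute the density gradient over each adjacent pair:
  9–76 m: Δρ/Δz = 1.33/67 = 0.020 kg m⁻⁴
  76–102 m: Δρ/Δz = 0.08/26 = 3.1 × 10⁻³ kg m⁻⁴
  102–167 m: Δρ/Δz = 0.20/65 = 3.1 × 10⁻³ kg m⁻⁴
  167–211 m: Δρ/Δz = 1.87/44 = 0.043 kg m⁻⁴
  211–215 m: Δρ/Δz = 0.04/4 = 0.010 kg m⁻⁴
The largest gradient is in the 167–211 m interval — the pycnocline.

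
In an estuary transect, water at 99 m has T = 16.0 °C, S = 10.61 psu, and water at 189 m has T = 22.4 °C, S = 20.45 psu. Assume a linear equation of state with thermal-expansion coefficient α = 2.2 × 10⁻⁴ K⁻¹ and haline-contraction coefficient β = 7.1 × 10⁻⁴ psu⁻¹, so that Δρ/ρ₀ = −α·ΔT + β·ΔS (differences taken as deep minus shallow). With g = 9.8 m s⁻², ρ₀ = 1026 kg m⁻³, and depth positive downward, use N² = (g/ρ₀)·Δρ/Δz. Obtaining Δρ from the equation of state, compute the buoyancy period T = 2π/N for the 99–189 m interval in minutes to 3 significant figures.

ΔT = +6.4 K, ΔS = +9.84 psu (deep − shallow).
Δρ/ρ₀ = −αΔT + βΔS = -1.408 × 10⁻³ + 6.9864 × 10⁻³ = 5.5784 × 10⁻³, so Δρ ≈ 5.723 kg m⁻³.
N² = (g/ρ₀)·Δρ/Δz = g·(Δρ/ρ₀)/Δz = 9.8 × 5.5784 × 10⁻³ / 90 = 6.0743 × 10⁻⁴ s⁻².
N = √(6.0743 × 10⁻⁴) = 0.024646 rad s⁻¹ → T = 2π/N = 254.94 s = 4.2490 min ≈ 4.25 min.

4.25 min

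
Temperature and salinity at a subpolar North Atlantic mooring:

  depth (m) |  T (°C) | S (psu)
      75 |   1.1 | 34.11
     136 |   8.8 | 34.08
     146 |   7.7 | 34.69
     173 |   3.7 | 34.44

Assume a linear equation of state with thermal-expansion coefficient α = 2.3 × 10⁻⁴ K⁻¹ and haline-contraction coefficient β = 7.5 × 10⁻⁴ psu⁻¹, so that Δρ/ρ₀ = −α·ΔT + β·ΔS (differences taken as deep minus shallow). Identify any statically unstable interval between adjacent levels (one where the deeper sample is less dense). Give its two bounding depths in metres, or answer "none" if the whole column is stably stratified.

Evaluate Δρ/ρ₀ = −αΔT + βΔS across each adjacent pair:
  75–136 m: −αΔT+βΔS = −(2.3 × 10⁻⁴)(+7.7)+(7.5 × 10⁻⁴)(-0.03) = -1.8 × 10⁻³ → UNSTABLE
  136–146 m: −αΔT+βΔS = −(2.3 × 10⁻⁴)(-1.1)+(7.5 × 10⁻⁴)(+0.61) = 7.1 × 10⁻⁴ → stable
  146–173 m: −αΔT+βΔS = −(2.3 × 10⁻⁴)(-4.0)+(7.5 × 10⁻⁴)(-0.25) = 7.3 × 10⁻⁴ → stable
The 75–136 m interval has Δρ < 0: lighter water underlies denser water.

75–136 m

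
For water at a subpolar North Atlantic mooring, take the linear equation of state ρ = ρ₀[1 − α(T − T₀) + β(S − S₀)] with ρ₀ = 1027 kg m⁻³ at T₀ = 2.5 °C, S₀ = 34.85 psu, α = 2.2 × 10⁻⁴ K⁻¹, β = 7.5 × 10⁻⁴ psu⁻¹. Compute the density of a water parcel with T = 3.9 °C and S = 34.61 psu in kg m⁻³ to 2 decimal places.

T − T₀ = +1.4 K, S − S₀ = -0.24 psu.
Bracket = 1 − α·(+1.4) + β·(-0.24) = 1 + (-4.88 × 10⁻⁴) = 0.9995120.
ρ = 1027 × 0.9995120 = 1026.50 kg m⁻³.

1026.50 kg m⁻³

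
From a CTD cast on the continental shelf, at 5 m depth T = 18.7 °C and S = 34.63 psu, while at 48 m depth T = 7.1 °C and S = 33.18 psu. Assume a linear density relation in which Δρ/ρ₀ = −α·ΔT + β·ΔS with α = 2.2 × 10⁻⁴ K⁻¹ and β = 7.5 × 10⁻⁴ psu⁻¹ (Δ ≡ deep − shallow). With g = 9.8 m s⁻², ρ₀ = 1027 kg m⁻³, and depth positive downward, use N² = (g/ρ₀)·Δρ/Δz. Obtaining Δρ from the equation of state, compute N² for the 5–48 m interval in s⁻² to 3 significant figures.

3.34 × 10⁻⁴ s⁻²

ΔT = -11.6 K, ΔS = -1.45 psu (deep − shallow).
Δρ/ρ₀ = −αΔT + βΔS = 2.552 × 10⁻³ − 1.0875 × 10⁻³ = 1.4645 × 10⁻³, so Δρ ≈ 1.504 kg m⁻³.
N² = (g/ρ₀)·Δρ/Δz = g·(Δρ/ρ₀)/Δz = 9.8 × 1.4645 × 10⁻³ / 43 = 3.3377 × 10⁻⁴ s⁻² ≈ 3.34 × 10⁻⁴ s⁻².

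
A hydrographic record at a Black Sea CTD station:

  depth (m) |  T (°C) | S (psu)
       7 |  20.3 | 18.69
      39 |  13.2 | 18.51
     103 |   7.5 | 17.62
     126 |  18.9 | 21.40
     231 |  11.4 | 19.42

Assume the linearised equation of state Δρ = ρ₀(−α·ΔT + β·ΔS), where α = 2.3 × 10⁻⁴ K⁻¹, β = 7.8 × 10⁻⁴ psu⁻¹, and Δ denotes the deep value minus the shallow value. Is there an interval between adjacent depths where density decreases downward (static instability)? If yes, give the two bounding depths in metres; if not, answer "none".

Evaluate Δρ/ρ₀ = −αΔT + βΔS across each adjacent pair:
  7–39 m: −αΔT+βΔS = −(2.3 × 10⁻⁴)(-7.1)+(7.8 × 10⁻⁴)(-0.18) = 1.5 × 10⁻³ → stable
  39–103 m: −αΔT+βΔS = −(2.3 × 10⁻⁴)(-5.7)+(7.8 × 10⁻⁴)(-0.89) = 6.2 × 10⁻⁴ → stable
  103–126 m: −αΔT+βΔS = −(2.3 × 10⁻⁴)(+11.4)+(7.8 × 10⁻⁴)(+3.78) = 3.3 × 10⁻⁴ → stable
  126–231 m: −αΔT+βΔS = −(2.3 × 10⁻⁴)(-7.5)+(7.8 × 10⁻⁴)(-1.98) = 1.8 × 10⁻⁴ → stable
Every interval has Δρ > 0: the column is stably stratified throughout.

none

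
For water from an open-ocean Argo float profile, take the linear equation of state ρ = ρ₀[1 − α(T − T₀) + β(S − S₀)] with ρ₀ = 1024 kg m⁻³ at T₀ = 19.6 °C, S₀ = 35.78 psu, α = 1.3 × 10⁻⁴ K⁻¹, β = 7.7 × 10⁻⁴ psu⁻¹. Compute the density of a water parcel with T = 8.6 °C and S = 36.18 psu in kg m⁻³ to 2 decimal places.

1025.78 kg m⁻³

T − T₀ = -11.0 K, S − S₀ = +0.40 psu.
Bracket = 1 − α·(-11.0) + β·(+0.40) = 1 + (1.738 × 10⁻³) = 1.0017380.
ρ = 1024 × 1.0017380 = 1025.78 kg m⁻³.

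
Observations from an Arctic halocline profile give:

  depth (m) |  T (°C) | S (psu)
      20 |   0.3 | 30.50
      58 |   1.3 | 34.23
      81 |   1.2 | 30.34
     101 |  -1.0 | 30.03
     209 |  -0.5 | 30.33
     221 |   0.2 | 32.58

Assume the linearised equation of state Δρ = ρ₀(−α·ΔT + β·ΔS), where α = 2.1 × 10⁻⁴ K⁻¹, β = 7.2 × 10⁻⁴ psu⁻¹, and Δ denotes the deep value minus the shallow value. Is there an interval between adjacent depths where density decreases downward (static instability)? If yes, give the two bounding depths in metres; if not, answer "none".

Evaluate Δρ/ρ₀ = −αΔT + βΔS across each adjacent pair:
  20–58 m: −αΔT+βΔS = −(2.1 × 10⁻⁴)(+1.0)+(7.2 × 10⁻⁴)(+3.73) = 2.5 × 10⁻³ → stable
  58–81 m: −αΔT+βΔS = −(2.1 × 10⁻⁴)(-0.1)+(7.2 × 10⁻⁴)(-3.89) = -2.8 × 10⁻³ → UNSTABLE
  81–101 m: −αΔT+βΔS = −(2.1 × 10⁻⁴)(-2.2)+(7.2 × 10⁻⁴)(-0.31) = 2.4 × 10⁻⁴ → stable
  101–209 m: −αΔT+βΔS = −(2.1 × 10⁻⁴)(+0.5)+(7.2 × 10⁻⁴)(+0.30) = 1.1 × 10⁻⁴ → stable
  209–221 m: −αΔT+βΔS = −(2.1 × 10⁻⁴)(+0.7)+(7.2 × 10⁻⁴)(+2.25) = 1.5 × 10⁻³ → stable
The 58–81 m interval has Δρ < 0: lighter water underlies denser water.

58–81 m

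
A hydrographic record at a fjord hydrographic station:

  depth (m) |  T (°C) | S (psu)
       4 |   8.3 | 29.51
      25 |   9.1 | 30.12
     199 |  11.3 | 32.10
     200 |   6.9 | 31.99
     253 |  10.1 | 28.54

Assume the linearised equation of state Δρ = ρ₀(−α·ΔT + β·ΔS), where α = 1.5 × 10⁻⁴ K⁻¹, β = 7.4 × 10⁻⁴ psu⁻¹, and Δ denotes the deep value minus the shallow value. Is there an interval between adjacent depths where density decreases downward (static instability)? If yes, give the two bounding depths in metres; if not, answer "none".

200–253 m

Evaluate Δρ/ρ₀ = −αΔT + βΔS across each adjacent pair:
  4–25 m: −αΔT+βΔS = −(1.5 × 10⁻⁴)(+0.8)+(7.4 × 10⁻⁴)(+0.61) = 3.3 × 10⁻⁴ → stable
  25–199 m: −αΔT+βΔS = −(1.5 × 10⁻⁴)(+2.2)+(7.4 × 10⁻⁴)(+1.98) = 1.1 × 10⁻³ → stable
  199–200 m: −αΔT+βΔS = −(1.5 × 10⁻⁴)(-4.4)+(7.4 × 10⁻⁴)(-0.11) = 5.8 × 10⁻⁴ → stable
  200–253 m: −αΔT+βΔS = −(1.5 × 10⁻⁴)(+3.2)+(7.4 × 10⁻⁴)(-3.45) = -3.0 × 10⁻³ → UNSTABLE
The 200–253 m interval has Δρ < 0: lighter water underlies denser water.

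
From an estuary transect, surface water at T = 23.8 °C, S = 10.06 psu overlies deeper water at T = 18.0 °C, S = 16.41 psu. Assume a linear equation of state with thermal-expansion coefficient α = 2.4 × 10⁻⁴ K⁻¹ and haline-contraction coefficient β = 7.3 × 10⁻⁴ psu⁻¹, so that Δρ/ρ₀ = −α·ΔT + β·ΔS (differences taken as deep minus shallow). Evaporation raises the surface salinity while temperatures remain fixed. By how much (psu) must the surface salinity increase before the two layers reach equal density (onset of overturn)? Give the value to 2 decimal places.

Neutral buoyancy requires −α(T_deep − T_surf) + β(S_deep − S_surf′) = 0.
S_surf′ = S_deep − (α/β)·ΔT = 16.41 − (2.4 × 10⁻⁴/7.3 × 10⁻⁴)·(-5.8) = 18.3168 psu.
Increase required: 18.3168 − 10.06 = 8.2568 psu.

8.26 psu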